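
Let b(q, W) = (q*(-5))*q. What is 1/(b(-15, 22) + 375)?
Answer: -1/750 ≈ -0.0013333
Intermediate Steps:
b(q, W) = -5*q² (b(q, W) = (-5*q)*q = -5*q²)
1/(b(-15, 22) + 375) = 1/(-5*(-15)² + 375) = 1/(-5*225 + 375) = 1/(-1125 + 375) = 1/(-750) = -1/750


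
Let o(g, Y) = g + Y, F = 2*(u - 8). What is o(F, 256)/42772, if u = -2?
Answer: 59/10693 ≈ 0.0055176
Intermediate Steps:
F = -20 (F = 2*(-2 - 8) = 2*(-10) = -20)
o(g, Y) = Y + g
o(F, 256)/42772 = (256 - 20)/42772 = 236*(1/42772) = 59/10693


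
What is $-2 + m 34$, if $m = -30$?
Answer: $-1022$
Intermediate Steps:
$-2 + m 34 = -2 - 1020 = -1022$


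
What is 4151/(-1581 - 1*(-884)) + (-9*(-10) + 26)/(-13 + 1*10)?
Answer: -93305/2091 ≈ -44.622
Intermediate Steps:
4151/(-1581 - 1*(-884)) + (-9*(-10) + 26)/(-13 + 1*10) = 4151/(-1581 + 884) + (90 + 26)/(-13 + 10) = 4151/(-697) + 116/(-3) = 4151*(-1/697) + 116*(-⅓) = -4151/697 - 116/3 = -93305/2091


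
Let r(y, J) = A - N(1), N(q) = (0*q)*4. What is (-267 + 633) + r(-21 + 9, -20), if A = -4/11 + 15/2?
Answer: 8209/22 ≈ 373.14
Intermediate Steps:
N(q) = 0 (N(q) = 0*4 = 0)
A = 157/22 (A = -4*1/11 + 15*(½) = -4/11 + 15/2 = 157/22 ≈ 7.1364)
r(y, J) = 157/22 (r(y, J) = 157/22 - 1*0 = 157/22 + 0 = 157/22)
(-267 + 633) + r(-21 + 9, -20) = (-267 + 633) + 157/22 = 366 + 157/22 = 8209/22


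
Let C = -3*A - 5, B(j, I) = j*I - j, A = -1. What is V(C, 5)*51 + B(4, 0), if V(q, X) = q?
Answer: -106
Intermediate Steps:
B(j, I) = -j + I*j (B(j, I) = I*j - j = -j + I*j)
C = -2 (C = -3*(-1) - 5 = 3 - 5 = -2)
V(C, 5)*51 + B(4, 0) = -2*51 + 4*(-1 + 0) = -102 + 4*(-1) = -102 - 4 = -106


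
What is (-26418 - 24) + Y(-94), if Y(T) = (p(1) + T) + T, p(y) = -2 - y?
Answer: -26633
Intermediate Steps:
Y(T) = -3 + 2*T (Y(T) = ((-2 - 1*1) + T) + T = ((-2 - 1) + T) + T = (-3 + T) + T = -3 + 2*T)
(-26418 - 24) + Y(-94) = (-26418 - 24) + (-3 + 2*(-94)) = -26442 + (-3 - 188) = -26442 - 191 = -26633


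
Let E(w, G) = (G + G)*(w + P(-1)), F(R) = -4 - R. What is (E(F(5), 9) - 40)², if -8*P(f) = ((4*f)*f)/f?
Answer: 37249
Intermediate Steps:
P(f) = -f/2 (P(f) = -(4*f)*f/(8*f) = -4*f²/(8*f) = -f/2)
E(w, G) = 2*G*(½ + w) (E(w, G) = (G + G)*(w - ½*(-1)) = (2*G)*(w + ½) = (2*G)*(½ + w) = 2*G*(½ + w))
(E(F(5), 9) - 40)² = (9*(1 + 2*(-4 - 1*5)) - 40)² = (9*(1 + 2*(-4 - 5)) - 40)² = (9*(1 + 2*(-9)) - 40)² = (9*(1 - 18) - 40)² = (9*(-17) - 40)² = (-153 - 40)² = (-193)² = 37249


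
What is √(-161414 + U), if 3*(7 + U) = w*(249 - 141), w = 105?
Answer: I*√157641 ≈ 397.04*I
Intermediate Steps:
U = 3773 (U = -7 + (105*(249 - 141))/3 = -7 + (105*108)/3 = -7 + (⅓)*11340 = -7 + 3780 = 3773)
√(-161414 + U) = √(-161414 + 3773) = √(-157641) = I*√157641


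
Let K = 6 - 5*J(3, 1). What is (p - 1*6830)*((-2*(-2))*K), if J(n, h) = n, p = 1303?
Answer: 198972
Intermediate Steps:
K = -9 (K = 6 - 5*3 = 6 - 15 = -9)
(p - 1*6830)*((-2*(-2))*K) = (1303 - 1*6830)*(-2*(-2)*(-9)) = (1303 - 6830)*(4*(-9)) = -5527*(-36) = 198972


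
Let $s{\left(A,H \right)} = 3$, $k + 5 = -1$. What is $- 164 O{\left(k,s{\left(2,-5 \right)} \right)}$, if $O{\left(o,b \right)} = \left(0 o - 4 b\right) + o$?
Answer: $2952$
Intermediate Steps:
$k = -6$ ($k = -5 - 1 = -6$)
$O{\left(o,b \right)} = o - 4 b$ ($O{\left(o,b \right)} = \left(0 - 4 b\right) + o = - 4 b + o = o - 4 b$)
$- 164 O{\left(k,s{\left(2,-5 \right)} \right)} = - 164 \left(-6 - 12\right) = \left(-164\right) \left(-18\right) = 2952$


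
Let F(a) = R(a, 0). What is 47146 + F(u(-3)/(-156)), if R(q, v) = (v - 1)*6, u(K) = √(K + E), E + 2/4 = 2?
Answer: 47140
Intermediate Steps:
E = 3/2 (E = -½ + 2 = 3/2 ≈ 1.5000)
u(K) = √(3/2 + K) (u(K) = √(K + 3/2) = √(3/2 + K))
R(q, v) = -6 + 6*v (R(q, v) = (-1 + v)*6 = -6 + 6*v)
F(a) = -6 (F(a) = -6 + 6*0 = -6 + 0 = -6)
47146 + F(u(-3)/(-156)) = 47146 - 6 = 47140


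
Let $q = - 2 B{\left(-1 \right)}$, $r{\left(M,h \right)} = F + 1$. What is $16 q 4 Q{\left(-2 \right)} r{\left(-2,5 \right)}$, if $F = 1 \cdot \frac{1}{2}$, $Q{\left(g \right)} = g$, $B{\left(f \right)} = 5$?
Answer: $1920$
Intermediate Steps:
$F = \frac{1}{2}$ ($F = 1 \cdot \frac{1}{2} = \frac{1}{2} \approx 0.5$)
$r{\left(M,h \right)} = \frac{3}{2}$ ($r{\left(M,h \right)} = \frac{1}{2} + 1 = \frac{3}{2}$)
$q = -10$ ($q = \left(-2\right) 5 = -10$)
$16 q 4 Q{\left(-2 \right)} r{\left(-2,5 \right)} = 16 \left(-10\right) 4 \left(-2\right) \frac{3}{2} = - 160 \left(\left(-8\right) \frac{3}{2}\right) = \left(-160\right) \left(-12\right) = 1920$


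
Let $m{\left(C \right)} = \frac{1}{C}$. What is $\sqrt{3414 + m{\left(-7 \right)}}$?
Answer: $\frac{\sqrt{167279}}{7} \approx 58.428$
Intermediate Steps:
$\sqrt{3414 + m{\left(-7 \right)}} = \sqrt{3414 + \frac{1}{-7}} = \sqrt{3414 - \frac{1}{7}} = \sqrt{\frac{23897}{7}} = \frac{\sqrt{167279}}{7}$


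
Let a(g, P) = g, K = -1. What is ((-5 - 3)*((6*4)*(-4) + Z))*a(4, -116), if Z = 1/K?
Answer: 3104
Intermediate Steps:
Z = -1 (Z = 1/(-1) = -1)
((-5 - 3)*((6*4)*(-4) + Z))*a(4, -116) = ((-5 - 3)*((6*4)*(-4) - 1))*4 = -8*(24*(-4) - 1)*4 = -8*(-96 - 1)*4 = -8*(-97)*4 = 776*4 = 3104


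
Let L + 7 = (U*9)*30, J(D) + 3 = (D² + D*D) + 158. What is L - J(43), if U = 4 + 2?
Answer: -2240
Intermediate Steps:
U = 6
J(D) = 155 + 2*D² (J(D) = -3 + ((D² + D*D) + 158) = -3 + ((D² + D²) + 158) = -3 + (2*D² + 158) = -3 + (158 + 2*D²) = 155 + 2*D²)
L = 1613 (L = -7 + (6*9)*30 = -7 + 54*30 = -7 + 1620 = 1613)
L - J(43) = 1613 - (155 + 2*43²) = 1613 - (155 + 2*1849) = 1613 - (155 + 3698) = 1613 - 1*3853 = 1613 - 3853 = -2240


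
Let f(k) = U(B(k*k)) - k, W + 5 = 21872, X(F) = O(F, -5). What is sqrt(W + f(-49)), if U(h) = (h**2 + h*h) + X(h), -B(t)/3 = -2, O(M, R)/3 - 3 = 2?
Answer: sqrt(22003) ≈ 148.33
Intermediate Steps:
O(M, R) = 15 (O(M, R) = 9 + 3*2 = 9 + 6 = 15)
X(F) = 15
B(t) = 6 (B(t) = -3*(-2) = 6)
U(h) = 15 + 2*h**2 (U(h) = (h**2 + h*h) + 15 = (h**2 + h**2) + 15 = 2*h**2 + 15 = 15 + 2*h**2)
W = 21867 (W = -5 + 21872 = 21867)
f(k) = 87 - k (f(k) = (15 + 2*6**2) - k = (15 + 2*36) - k = (15 + 72) - k = 87 - k)
sqrt(W + f(-49)) = sqrt(21867 + (87 - 1*(-49))) = sqrt(21867 + (87 + 49)) = sqrt(21867 + 136) = sqrt(22003)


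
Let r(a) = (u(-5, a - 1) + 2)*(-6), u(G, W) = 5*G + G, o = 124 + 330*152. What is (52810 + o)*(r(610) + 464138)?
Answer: 47867162764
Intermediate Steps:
o = 50284 (o = 124 + 50160 = 50284)
u(G, W) = 6*G
r(a) = 168 (r(a) = (6*(-5) + 2)*(-6) = (-30 + 2)*(-6) = -28*(-6) = 168)
(52810 + o)*(r(610) + 464138) = (52810 + 50284)*(168 + 464138) = 103094*464306 = 47867162764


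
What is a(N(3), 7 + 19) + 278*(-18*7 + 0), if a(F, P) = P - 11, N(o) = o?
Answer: -35013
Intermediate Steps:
a(F, P) = -11 + P
a(N(3), 7 + 19) + 278*(-18*7 + 0) = (-11 + (7 + 19)) + 278*(-18*7 + 0) = (-11 + 26) + 278*(-126 + 0) = 15 + 278*(-126) = 15 - 35028 = -35013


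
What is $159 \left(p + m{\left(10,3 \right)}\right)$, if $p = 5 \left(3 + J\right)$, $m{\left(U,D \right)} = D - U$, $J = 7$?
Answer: $6837$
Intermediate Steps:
$p = 50$ ($p = 5 \left(3 + 7\right) = 5 \cdot 10 = 50$)
$159 \left(p + m{\left(10,3 \right)}\right) = 159 \left(50 + \left(3 - 10\right)\right) = 159 \left(50 - 7\right) = 159 \cdot 43 = 6837$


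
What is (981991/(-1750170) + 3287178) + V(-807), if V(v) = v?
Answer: 5751706951079/1750170 ≈ 3.2864e+6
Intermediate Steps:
(981991/(-1750170) + 3287178) + V(-807) = (981991/(-1750170) + 3287178) - 807 = (981991*(-1/1750170) + 3287178) - 807 = (-981991/1750170 + 3287178) - 807 = 5753119338269/1750170 - 807 = 5751706951079/1750170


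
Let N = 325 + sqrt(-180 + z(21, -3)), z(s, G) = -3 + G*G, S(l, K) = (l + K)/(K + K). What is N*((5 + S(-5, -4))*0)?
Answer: 0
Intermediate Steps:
S(l, K) = (K + l)/(2*K) (S(l, K) = (K + l)/((2*K)) = (K + l)*(1/(2*K)) = (K + l)/(2*K))
z(s, G) = -3 + G**2
N = 325 + I*sqrt(174) (N = 325 + sqrt(-180 + (-3 + (-3)**2)) = 325 + sqrt(-180 + (-3 + 9)) = 325 + sqrt(-180 + 6) = 325 + sqrt(-174) = 325 + I*sqrt(174) ≈ 325.0 + 13.191*I)
N*((5 + S(-5, -4))*0) = (325 + I*sqrt(174))*((5 + (1/2)*(-4 - 5)/(-4))*0) = (325 + I*sqrt(174))*((5 + (1/2)*(-1/4)*(-9))*0) = (325 + I*sqrt(174))*((5 + 9/8)*0) = (325 + I*sqrt(174))*((49/8)*0) = (325 + I*sqrt(174))*0 = 0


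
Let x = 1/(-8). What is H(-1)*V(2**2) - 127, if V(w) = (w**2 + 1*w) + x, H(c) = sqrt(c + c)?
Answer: -127 + 159*I*sqrt(2)/8 ≈ -127.0 + 28.107*I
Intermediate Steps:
H(c) = sqrt(2)*sqrt(c) (H(c) = sqrt(2*c) = sqrt(2)*sqrt(c))
x = -1/8 ≈ -0.12500
V(w) = -1/8 + w + w**2 (V(w) = (w**2 + 1*w) - 1/8 = (w**2 + w) - 1/8 = (w + w**2) - 1/8 = -1/8 + w + w**2)
H(-1)*V(2**2) - 127 = (sqrt(2)*sqrt(-1))*(-1/8 + 2**2 + (2**2)**2) - 127 = (sqrt(2)*I)*(-1/8 + 4 + 4**2) - 127 = (I*sqrt(2))*(-1/8 + 4 + 16) - 127 = (I*sqrt(2))*(159/8) - 127 = 159*I*sqrt(2)/8 - 127 = -127 + 159*I*sqrt(2)/8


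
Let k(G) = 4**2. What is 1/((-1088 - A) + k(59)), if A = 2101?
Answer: -1/3173 ≈ -0.00031516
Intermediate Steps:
k(G) = 16
1/((-1088 - A) + k(59)) = 1/((-1088 - 1*2101) + 16) = 1/((-1088 - 2101) + 16) = 1/(-3189 + 16) = 1/(-3173) = -1/3173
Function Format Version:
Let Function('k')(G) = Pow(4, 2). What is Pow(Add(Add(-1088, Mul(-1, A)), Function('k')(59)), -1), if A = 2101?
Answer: Rational(-1, 3173) ≈ -0.00031516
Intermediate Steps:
Function('k')(G) = 16
Pow(Add(Add(-1088, Mul(-1, A)), Function('k')(59)), -1) = Pow(Add(Add(-1088, Mul(-1, 2101)), 16), -1) = Pow(Add(Add(-1088, -2101), 16), -1) = Pow(Add(-3189, 16), -1) = Pow(-3173, -1) = Rational(-1, 3173)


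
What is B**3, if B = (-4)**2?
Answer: 4096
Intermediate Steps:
B = 16
B**3 = 16**3 = 4096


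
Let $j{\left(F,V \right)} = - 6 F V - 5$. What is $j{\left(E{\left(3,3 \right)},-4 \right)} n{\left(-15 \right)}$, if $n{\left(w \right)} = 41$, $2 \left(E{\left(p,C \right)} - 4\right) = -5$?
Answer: $1271$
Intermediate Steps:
$E{\left(p,C \right)} = \frac{3}{2}$ ($E{\left(p,C \right)} = 4 + \frac{1}{2} \left(-5\right) = 4 - \frac{5}{2} = \frac{3}{2}$)
$j{\left(F,V \right)} = -5 - 6 F V$ ($j{\left(F,V \right)} = - 6 F V - 5 = -5 - 6 F V$)
$j{\left(E{\left(3,3 \right)},-4 \right)} n{\left(-15 \right)} = \left(-5 - 9 \left(-4\right)\right) 41 = \left(-5 + 36\right) 41 = 31 \cdot 41 = 1271$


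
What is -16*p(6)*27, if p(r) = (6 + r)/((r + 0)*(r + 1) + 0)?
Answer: -864/7 ≈ -123.43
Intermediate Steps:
p(r) = (6 + r)/(r*(1 + r)) (p(r) = (6 + r)/(r*(1 + r) + 0) = (6 + r)/((r*(1 + r))) = (6 + r)*(1/(r*(1 + r))) = (6 + r)/(r*(1 + r)))
-16*p(6)*27 = -16*(6 + 6)/(6*(1 + 6))*27 = -8*12/(3*7)*27 = -16*2/7*27 = -32/7*27 = -864/7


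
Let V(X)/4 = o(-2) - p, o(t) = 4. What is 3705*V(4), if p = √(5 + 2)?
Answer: 59280 - 14820*√7 ≈ 20070.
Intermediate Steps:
p = √7 ≈ 2.6458
V(X) = 16 - 4*√7 (V(X) = 4*(4 - √7) = 16 - 4*√7)
3705*V(4) = 3705*(16 - 4*√7) = 59280 - 14820*√7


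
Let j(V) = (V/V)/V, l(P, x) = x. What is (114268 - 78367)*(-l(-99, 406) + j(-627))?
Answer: -3046355421/209 ≈ -1.4576e+7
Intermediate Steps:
j(V) = 1/V
(114268 - 78367)*(-l(-99, 406) + j(-627)) = (114268 - 78367)*(-1*406 + 1/(-627)) = 35901*(-406 - 1/627) = 35901*(-254563/627) = -3046355421/209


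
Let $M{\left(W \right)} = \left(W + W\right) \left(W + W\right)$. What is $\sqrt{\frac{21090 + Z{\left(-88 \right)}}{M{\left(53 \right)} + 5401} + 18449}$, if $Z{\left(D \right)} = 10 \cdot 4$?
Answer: $\frac{\sqrt{5106845988091}}{16637} \approx 135.83$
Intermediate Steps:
$M{\left(W \right)} = 4 W^{2}$ ($M{\left(W \right)} = 2 W 2 W = 4 W^{2}$)
$Z{\left(D \right)} = 40$
$\sqrt{\frac{21090 + Z{\left(-88 \right)}}{M{\left(53 \right)} + 5401} + 18449} = \sqrt{\frac{21090 + 40}{4 \cdot 53^{2} + 5401} + 18449} = \sqrt{\frac{21130}{4 \cdot 2809 + 5401} + 18449} = \sqrt{\frac{21130}{11236 + 5401} + 18449} = \sqrt{\frac{21130}{16637} + 18449} = \sqrt{\frac{306957143}{16637}} = \frac{\sqrt{5106845988091}}{16637}$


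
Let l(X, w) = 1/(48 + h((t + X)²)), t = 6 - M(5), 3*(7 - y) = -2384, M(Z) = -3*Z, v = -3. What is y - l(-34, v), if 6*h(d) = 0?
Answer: 38479/48 ≈ 801.65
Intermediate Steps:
y = 2405/3 (y = 7 - ⅓*(-2384) = 7 + 2384/3 = 2405/3 ≈ 801.67)
t = 21 (t = 6 - (-3)*5 = 6 - 1*(-15) = 6 + 15 = 21)
h(d) = 0 (h(d) = (⅙)*0 = 0)
l(X, w) = 1/48 (l(X, w) = 1/(48 + 0) = 1/48)
y - l(-34, v) = 2405/3 - 1*1/48 = 2405/3 - 1/48 = 38479/48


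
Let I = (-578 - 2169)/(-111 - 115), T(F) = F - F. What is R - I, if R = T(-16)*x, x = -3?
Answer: -2747/226 ≈ -12.155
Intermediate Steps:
T(F) = 0
I = 2747/226 (I = -2747/(-226) = -2747*(-1/226) = 2747/226 ≈ 12.155)
R = 0 (R = 0*(-3) = 0)
R - I = 0 - 1*2747/226 = 0 - 2747/226 = -2747/226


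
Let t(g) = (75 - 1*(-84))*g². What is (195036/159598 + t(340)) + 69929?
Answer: 1472317901389/79799 ≈ 1.8450e+7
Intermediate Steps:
t(g) = 159*g² (t(g) = (75 + 84)*g² = 159*g²)
(195036/159598 + t(340)) + 69929 = (195036/159598 + 159*340²) + 69929 = (195036*(1/159598) + 159*115600) + 69929 = (97518/79799 + 18380400) + 69929 = 1466737637118/79799 + 69929 = 1472317901389/79799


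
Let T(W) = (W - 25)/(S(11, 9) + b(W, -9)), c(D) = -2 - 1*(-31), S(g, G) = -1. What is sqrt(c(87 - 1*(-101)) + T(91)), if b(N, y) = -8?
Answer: sqrt(195)/3 ≈ 4.6547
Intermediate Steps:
c(D) = 29 (c(D) = -2 + 31 = 29)
T(W) = 25/9 - W/9 (T(W) = (W - 25)/(-1 - 8) = (-25 + W)/(-9) = (-25 + W)*(-1/9) = 25/9 - W/9)
sqrt(c(87 - 1*(-101)) + T(91)) = sqrt(29 + (25/9 - 1/9*91)) = sqrt(29 + (25/9 - 91/9)) = sqrt(29 - 22/3) = sqrt(65/3) = sqrt(195)/3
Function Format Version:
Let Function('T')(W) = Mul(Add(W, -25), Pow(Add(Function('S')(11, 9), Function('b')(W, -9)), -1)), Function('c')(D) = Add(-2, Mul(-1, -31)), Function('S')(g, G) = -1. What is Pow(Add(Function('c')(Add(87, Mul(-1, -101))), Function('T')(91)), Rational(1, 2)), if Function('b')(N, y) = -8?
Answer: Mul(Rational(1, 3), Pow(195, Rational(1, 2))) ≈ 4.6547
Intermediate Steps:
Function('c')(D) = 29 (Function('c')(D) = Add(-2, 31) = 29)
Function('T')(W) = Add(Rational(25, 9), Mul(Rational(-1, 9), W)) (Function('T')(W) = Mul(Add(W, -25), Pow(Add(-1, -8), -1)) = Mul(Add(-25, W), Pow(-9, -1)) = Mul(Add(-25, W), Rational(-1, 9)) = Add(Rational(25, 9), Mul(Rational(-1, 9), W)))
Pow(Add(Function('c')(Add(87, Mul(-1, -101))), Function('T')(91)), Rational(1, 2)) = Pow(Add(29, Add(Rational(25, 9), Mul(Rational(-1, 9), 91))), Rational(1, 2)) = Pow(Add(29, Add(Rational(25, 9), Rational(-91, 9))), Rational(1, 2)) = Pow(Add(29, Rational(-22, 3)), Rational(1, 2)) = Pow(Rational(65, 3), Rational(1, 2)) = Mul(Rational(1, 3), Pow(195, Rational(1, 2)))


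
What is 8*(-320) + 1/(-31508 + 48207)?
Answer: -42749439/16699 ≈ -2560.0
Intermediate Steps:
8*(-320) + 1/(-31508 + 48207) = -2560 + 1/16699 = -42749439/16699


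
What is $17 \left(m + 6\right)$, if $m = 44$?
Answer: $850$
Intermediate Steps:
$17 \left(m + 6\right) = 17 \left(44 + 6\right) = 17 \cdot 50 = 850$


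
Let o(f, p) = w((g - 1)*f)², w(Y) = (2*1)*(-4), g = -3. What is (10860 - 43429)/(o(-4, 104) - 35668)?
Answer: 32569/35604 ≈ 0.91476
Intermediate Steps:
w(Y) = -8 (w(Y) = 2*(-4) = -8)
o(f, p) = 64 (o(f, p) = (-8)² = 64)
(10860 - 43429)/(o(-4, 104) - 35668) = (10860 - 43429)/(64 - 35668) = -32569/(-35604) = -32569*(-1/35604) = 32569/35604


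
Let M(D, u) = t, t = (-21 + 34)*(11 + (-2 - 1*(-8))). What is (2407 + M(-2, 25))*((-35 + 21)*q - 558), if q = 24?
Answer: -2349432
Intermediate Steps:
t = 221 (t = 13*(11 + (-2 + 8)) = 13*(11 + 6) = 13*17 = 221)
M(D, u) = 221
(2407 + M(-2, 25))*((-35 + 21)*q - 558) = (2407 + 221)*((-35 + 21)*24 - 558) = 2628*(-14*24 - 558) = 2628*(-336 - 558) = 2628*(-894) = -2349432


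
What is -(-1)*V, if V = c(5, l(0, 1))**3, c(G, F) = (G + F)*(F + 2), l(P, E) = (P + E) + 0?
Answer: 5832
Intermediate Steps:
l(P, E) = E + P (l(P, E) = (E + P) + 0 = E + P)
c(G, F) = (2 + F)*(F + G) (c(G, F) = (F + G)*(2 + F) = (2 + F)*(F + G))
V = 5832 (V = ((1 + 0)**2 + 2*(1 + 0) + 2*5 + (1 + 0)*5)**3 = (1**2 + 2*1 + 10 + 1*5)**3 = (1 + 2 + 10 + 5)**3 = 18**3 = 5832)
-(-1)*V = -(-1)*5832 = -1*(-5832) = 5832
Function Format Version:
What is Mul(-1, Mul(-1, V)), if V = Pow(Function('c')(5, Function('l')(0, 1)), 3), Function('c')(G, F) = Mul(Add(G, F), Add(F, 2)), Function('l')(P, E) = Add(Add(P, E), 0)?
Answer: 5832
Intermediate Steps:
Function('l')(P, E) = Add(E, P) (Function('l')(P, E) = Add(Add(E, P), 0) = Add(E, P))
Function('c')(G, F) = Mul(Add(2, F), Add(F, G)) (Function('c')(G, F) = Mul(Add(F, G), Add(2, F)) = Mul(Add(2, F), Add(F, G)))
V = 5832 (V = Pow(Add(Pow(Add(1, 0), 2), Mul(2, Add(1, 0)), Mul(2, 5), Mul(Add(1, 0), 5)), 3) = Pow(Add(Pow(1, 2), Mul(2, 1), 10, Mul(1, 5)), 3) = Pow(Add(1, 2, 10, 5), 3) = Pow(18, 3) = 5832)
Mul(-1, Mul(-1, V)) = Mul(-1, Mul(-1, 5832)) = Mul(-1, -5832) = 5832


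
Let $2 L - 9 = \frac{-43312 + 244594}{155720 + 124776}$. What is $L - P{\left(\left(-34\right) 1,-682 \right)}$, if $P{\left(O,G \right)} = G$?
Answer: $\frac{192661145}{280496} \approx 686.86$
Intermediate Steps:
$L = \frac{1362873}{280496}$ ($L = \frac{9}{2} + \frac{\left(-43312 + 244594\right) \frac{1}{155720 + 124776}}{2} = \frac{9}{2} + \frac{201282 \cdot \frac{1}{280496}}{2} = \frac{9}{2} + \frac{1}{2} \cdot \frac{100641}{140248} = \frac{9}{2} + \frac{100641}{280496} = \frac{1362873}{280496} \approx 4.8588$)
$L - P{\left(\left(-34\right) 1,-682 \right)} = \frac{1362873}{280496} - -682 = \frac{1362873}{280496} + 682 = \frac{192661145}{280496}$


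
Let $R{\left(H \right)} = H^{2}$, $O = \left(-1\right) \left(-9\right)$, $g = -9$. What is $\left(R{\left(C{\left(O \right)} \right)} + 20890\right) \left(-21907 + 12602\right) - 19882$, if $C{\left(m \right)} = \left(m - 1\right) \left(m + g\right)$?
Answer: $-194401332$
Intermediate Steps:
$O = 9$
$C{\left(m \right)} = \left(-1 + m\right) \left(-9 + m\right)$ ($C{\left(m \right)} = \left(m - 1\right) \left(m - 9\right) = \left(-1 + m\right) \left(-9 + m\right)$)
$\left(R{\left(C{\left(O \right)} \right)} + 20890\right) \left(-21907 + 12602\right) - 19882 = \left(\left(9 + 9^{2} - 90\right)^{2} + 20890\right) \left(-21907 + 12602\right) - 19882 = \left(\left(9 + 81 - 90\right)^{2} + 20890\right) \left(-9305\right) - 19882 = \left(0^{2} + 20890\right) \left(-9305\right) - 19882 = \left(0 + 20890\right) \left(-9305\right) - 19882 = 20890 \left(-9305\right) - 19882 = -194381450 - 19882 = -194401332$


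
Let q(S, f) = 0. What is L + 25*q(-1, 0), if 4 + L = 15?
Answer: 11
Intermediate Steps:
L = 11 (L = -4 + 15 = 11)
L + 25*q(-1, 0) = 11 + 25*0 = 11 + 0 = 11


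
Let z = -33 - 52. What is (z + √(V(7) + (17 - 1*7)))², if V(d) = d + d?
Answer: 7249 - 340*√6 ≈ 6416.2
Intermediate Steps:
z = -85
V(d) = 2*d
(z + √(V(7) + (17 - 1*7)))² = (-85 + √(2*7 + (17 - 1*7)))² = (-85 + √(14 + (17 - 7)))² = (-85 + √(14 + 10))² = (-85 + √24)² = (-85 + 2*√6)²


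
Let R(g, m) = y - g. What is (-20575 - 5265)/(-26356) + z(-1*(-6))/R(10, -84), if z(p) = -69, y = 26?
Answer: -351281/105424 ≈ -3.3321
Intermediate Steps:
R(g, m) = 26 - g
(-20575 - 5265)/(-26356) + z(-1*(-6))/R(10, -84) = (-20575 - 5265)/(-26356) - 69/(26 - 1*10) = -25840*(-1/26356) - 69/(26 - 10) = 6460/6589 - 69/16 = -351281/105424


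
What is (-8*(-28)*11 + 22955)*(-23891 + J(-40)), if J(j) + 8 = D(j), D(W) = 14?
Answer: -607132815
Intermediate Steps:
J(j) = 6 (J(j) = -8 + 14 = 6)
(-8*(-28)*11 + 22955)*(-23891 + J(-40)) = (-8*(-28)*11 + 22955)*(-23891 + 6) = (224*11 + 22955)*(-23885) = (2464 + 22955)*(-23885) = 25419*(-23885) = -607132815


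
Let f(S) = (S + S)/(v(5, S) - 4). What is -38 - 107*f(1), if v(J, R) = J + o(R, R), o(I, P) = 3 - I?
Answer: -328/3 ≈ -109.33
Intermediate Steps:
v(J, R) = 3 + J - R (v(J, R) = J + (3 - R) = 3 + J - R)
f(S) = 2*S/(4 - S) (f(S) = (S + S)/((3 + 5 - S) - 4) = (2*S)/((8 - S) - 4) = (2*S)/(4 - S) = 2*S/(4 - S))
-38 - 107*f(1) = -38 - (-214)/(-4 + 1) = -38 - (-214)/(-3) = -38 - (-214)*(-1)/3 = -38 - 107*⅔ = -38 - 214/3 = -328/3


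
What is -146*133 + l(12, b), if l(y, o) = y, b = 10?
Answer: -19406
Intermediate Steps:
-146*133 + l(12, b) = -146*133 + 12 = -19418 + 12 = -19406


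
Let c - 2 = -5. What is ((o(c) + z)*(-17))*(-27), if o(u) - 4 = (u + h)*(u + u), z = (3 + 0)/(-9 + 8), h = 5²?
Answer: -60129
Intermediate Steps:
c = -3 (c = 2 - 5 = -3)
h = 25
z = -3 (z = 3/(-1) = 3*(-1) = -3)
o(u) = 4 + 2*u*(25 + u) (o(u) = 4 + (u + 25)*(u + u) = 4 + (25 + u)*(2*u) = 4 + 2*u*(25 + u))
((o(c) + z)*(-17))*(-27) = (((4 + 2*(-3)² + 50*(-3)) - 3)*(-17))*(-27) = (((4 + 2*9 - 150) - 3)*(-17))*(-27) = (((4 + 18 - 150) - 3)*(-17))*(-27) = ((-128 - 3)*(-17))*(-27) = -131*(-17)*(-27) = 2227*(-27) = -60129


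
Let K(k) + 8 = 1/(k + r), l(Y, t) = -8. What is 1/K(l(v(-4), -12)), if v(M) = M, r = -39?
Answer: -47/377 ≈ -0.12467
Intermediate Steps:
K(k) = -8 + 1/(-39 + k) (K(k) = -8 + 1/(k - 39) = -8 + 1/(-39 + k))
1/K(l(v(-4), -12)) = 1/((313 - 8*(-8))/(-39 - 8)) = 1/((313 + 64)/(-47)) = 1/(-1/47*377) = 1/(-377/47) = -47/377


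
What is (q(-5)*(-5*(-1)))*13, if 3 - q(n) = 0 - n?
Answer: -130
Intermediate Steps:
q(n) = 3 + n (q(n) = 3 - (0 - n) = 3 - (-1)*n = 3 + n)
(q(-5)*(-5*(-1)))*13 = ((3 - 5)*(-5*(-1)))*13 = -2*5*13 = -10*13 = -130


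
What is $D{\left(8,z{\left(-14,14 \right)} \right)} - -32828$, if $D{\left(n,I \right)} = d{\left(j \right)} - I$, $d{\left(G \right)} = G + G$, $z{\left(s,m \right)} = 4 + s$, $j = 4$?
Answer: $32846$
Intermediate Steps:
$d{\left(G \right)} = 2 G$
$D{\left(n,I \right)} = 8 - I$ ($D{\left(n,I \right)} = 2 \cdot 4 - I = 8 - I$)
$D{\left(8,z{\left(-14,14 \right)} \right)} - -32828 = \left(8 - \left(4 - 14\right)\right) - -32828 = \left(8 - -10\right) + 32828 = \left(8 + 10\right) + 32828 = 18 + 32828 = 32846$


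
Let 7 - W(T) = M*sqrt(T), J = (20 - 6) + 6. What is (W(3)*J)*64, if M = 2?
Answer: 8960 - 2560*sqrt(3) ≈ 4526.0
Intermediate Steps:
J = 20 (J = 14 + 6 = 20)
W(T) = 7 - 2*sqrt(T)
(W(3)*J)*64 = ((7 - 2*sqrt(3))*20)*64 = (140 - 40*sqrt(3))*64 = 8960 - 2560*sqrt(3)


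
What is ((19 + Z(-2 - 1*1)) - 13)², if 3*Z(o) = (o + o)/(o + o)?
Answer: 361/9 ≈ 40.111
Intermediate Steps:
Z(o) = ⅓ (Z(o) = ((o + o)/(o + o))/3 = ((2*o)/((2*o)))/3 = ((2*o)*(1/(2*o)))/3 = (⅓)*1 = ⅓)
((19 + Z(-2 - 1*1)) - 13)² = ((19 + ⅓) - 13)² = (58/3 - 13)² = (19/3)² = 361/9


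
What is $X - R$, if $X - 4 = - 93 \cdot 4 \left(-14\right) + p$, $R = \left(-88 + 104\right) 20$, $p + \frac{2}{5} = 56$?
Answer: $\frac{24738}{5} \approx 4947.6$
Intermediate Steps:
$p = \frac{278}{5}$ ($p = - \frac{2}{5} + 56 = \frac{278}{5} \approx 55.6$)
$R = 320$ ($R = 16 \cdot 20 = 320$)
$X = \frac{26338}{5}$ ($X = 4 - \left(- \frac{278}{5} + 93 \cdot 4 \left(-14\right)\right) = 4 + \left(\left(-93\right) \left(-56\right) + \frac{278}{5}\right) = 4 + \left(5208 + \frac{278}{5}\right) = 4 + \frac{26318}{5} = \frac{26338}{5} \approx 5267.6$)
$X - R = \frac{26338}{5} - 320 = \frac{24738}{5}$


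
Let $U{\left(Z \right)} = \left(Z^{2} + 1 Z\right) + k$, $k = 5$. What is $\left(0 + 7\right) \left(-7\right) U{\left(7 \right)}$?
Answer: $-2989$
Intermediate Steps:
$U{\left(Z \right)} = 5 + Z + Z^{2}$ ($U{\left(Z \right)} = \left(Z^{2} + 1 Z\right) + 5 = \left(Z^{2} + Z\right) + 5 = \left(Z + Z^{2}\right) + 5 = 5 + Z + Z^{2}$)
$\left(0 + 7\right) \left(-7\right) U{\left(7 \right)} = \left(0 + 7\right) \left(-7\right) \left(5 + 7 + 7^{2}\right) = 7 \left(-7\right) \left(5 + 7 + 49\right) = \left(-49\right) 61 = -2989$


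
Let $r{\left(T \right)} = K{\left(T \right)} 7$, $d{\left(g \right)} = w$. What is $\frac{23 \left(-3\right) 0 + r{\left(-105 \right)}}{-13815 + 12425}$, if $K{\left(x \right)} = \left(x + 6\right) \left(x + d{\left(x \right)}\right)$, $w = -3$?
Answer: $- \frac{37422}{695} \approx -53.845$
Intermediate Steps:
$d{\left(g \right)} = -3$
$K{\left(x \right)} = \left(-3 + x\right) \left(6 + x\right)$ ($K{\left(x \right)} = \left(x + 6\right) \left(x - 3\right) = \left(6 + x\right) \left(-3 + x\right) = \left(-3 + x\right) \left(6 + x\right)$)
$r{\left(T \right)} = -126 + 7 T^{2} + 21 T$ ($r{\left(T \right)} = \left(-18 + T^{2} + 3 T\right) 7 = -126 + 7 T^{2} + 21 T$)
$\frac{23 \left(-3\right) 0 + r{\left(-105 \right)}}{-13815 + 12425} = \frac{23 \left(-3\right) 0 + \left(-126 + 7 \left(-105\right)^{2} + 21 \left(-105\right)\right)}{-13815 + 12425} = \frac{\left(-69\right) 0 - -74844}{-1390} = \left(0 - -74844\right) \left(- \frac{1}{1390}\right) = \left(0 + 74844\right) \left(- \frac{1}{1390}\right) = 74844 \left(- \frac{1}{1390}\right) = - \frac{37422}{695}$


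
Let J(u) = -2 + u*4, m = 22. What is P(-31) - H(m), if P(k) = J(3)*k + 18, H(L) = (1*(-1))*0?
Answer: -292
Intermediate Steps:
H(L) = 0 (H(L) = -1*0 = 0)
J(u) = -2 + 4*u
P(k) = 18 + 10*k (P(k) = (-2 + 4*3)*k + 18 = (-2 + 12)*k + 18 = 10*k + 18 = 18 + 10*k)
P(-31) - H(m) = (18 + 10*(-31)) - 1*0 = (18 - 310) + 0 = -292 + 0 = -292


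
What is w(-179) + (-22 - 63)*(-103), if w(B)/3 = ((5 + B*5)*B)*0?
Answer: 8755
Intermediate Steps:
w(B) = 0 (w(B) = 3*(((5 + B*5)*B)*0) = 3*(((5 + 5*B)*B)*0) = 3*((B*(5 + 5*B))*0) = 3*0 = 0)
w(-179) + (-22 - 63)*(-103) = 0 + (-22 - 63)*(-103) = 0 - 85*(-103) = 0 + 8755 = 8755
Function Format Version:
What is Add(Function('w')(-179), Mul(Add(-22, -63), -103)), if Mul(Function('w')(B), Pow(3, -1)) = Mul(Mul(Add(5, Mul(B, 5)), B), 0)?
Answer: 8755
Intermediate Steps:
Function('w')(B) = 0 (Function('w')(B) = Mul(3, Mul(Mul(Add(5, Mul(B, 5)), B), 0)) = Mul(3, Mul(Mul(Add(5, Mul(5, B)), B), 0)) = Mul(3, Mul(Mul(B, Add(5, Mul(5, B))), 0)) = Mul(3, 0) = 0)
Add(Function('w')(-179), Mul(Add(-22, -63), -103)) = Add(0, Mul(Add(-22, -63), -103)) = Add(0, Mul(-85, -103)) = Add(0, 8755) = 8755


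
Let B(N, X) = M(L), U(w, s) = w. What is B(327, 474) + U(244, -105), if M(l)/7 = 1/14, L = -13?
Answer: 489/2 ≈ 244.50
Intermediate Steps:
M(l) = 1/2 (M(l) = 7/14 = 7*(1/14) = 1/2)
B(N, X) = 1/2
B(327, 474) + U(244, -105) = 1/2 + 244 = 489/2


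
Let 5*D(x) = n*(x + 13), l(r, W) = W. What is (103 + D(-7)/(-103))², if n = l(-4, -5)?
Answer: 112678225/10609 ≈ 10621.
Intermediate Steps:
n = -5
D(x) = -13 - x (D(x) = (-5*(x + 13))/5 = (-5*(13 + x))/5 = (-65 - 5*x)/5 = -13 - x)
(103 + D(-7)/(-103))² = (103 + (-13 - 1*(-7))/(-103))² = (103 + (-13 + 7)*(-1/103))² = (103 - 6*(-1/103))² = (103 + 6/103)² = (10615/103)² = 112678225/10609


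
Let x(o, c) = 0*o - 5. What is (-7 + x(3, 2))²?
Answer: 144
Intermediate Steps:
x(o, c) = -5 (x(o, c) = 0 - 5 = -5)
(-7 + x(3, 2))² = (-7 - 5)² = (-12)² = 144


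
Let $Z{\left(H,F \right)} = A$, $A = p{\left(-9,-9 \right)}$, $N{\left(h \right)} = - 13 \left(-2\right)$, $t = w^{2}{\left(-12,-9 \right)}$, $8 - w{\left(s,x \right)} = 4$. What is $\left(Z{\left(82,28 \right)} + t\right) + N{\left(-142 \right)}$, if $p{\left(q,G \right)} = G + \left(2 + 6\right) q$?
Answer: $-39$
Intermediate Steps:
$w{\left(s,x \right)} = 4$ ($w{\left(s,x \right)} = 8 - 4 = 4$)
$p{\left(q,G \right)} = G + 8 q$
$t = 16$ ($t = 4^{2} = 16$)
$N{\left(h \right)} = 26$ ($N{\left(h \right)} = \left(-1\right) \left(-26\right) = 26$)
$A = -81$ ($A = -9 + 8 \left(-9\right) = -9 - 72 = -81$)
$Z{\left(H,F \right)} = -81$
$\left(Z{\left(82,28 \right)} + t\right) + N{\left(-142 \right)} = \left(-81 + 16\right) + 26 = -65 + 26 = -39$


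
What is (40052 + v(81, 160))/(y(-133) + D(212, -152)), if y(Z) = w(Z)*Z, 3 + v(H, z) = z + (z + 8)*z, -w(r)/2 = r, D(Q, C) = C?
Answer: -321/170 ≈ -1.8882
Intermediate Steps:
w(r) = -2*r
v(H, z) = -3 + z + z*(8 + z) (v(H, z) = -3 + (z + (z + 8)*z) = -3 + (z + (8 + z)*z) = -3 + (z + z*(8 + z)) = -3 + z + z*(8 + z))
y(Z) = -2*Z**2 (y(Z) = (-2*Z)*Z = -2*Z**2)
(40052 + v(81, 160))/(y(-133) + D(212, -152)) = (40052 + (-3 + 160**2 + 9*160))/(-2*(-133)**2 - 152) = (40052 + (-3 + 25600 + 1440))/(-2*17689 - 152) = (40052 + 27037)/(-35378 - 152) = 67089/(-35530) = 67089*(-1/35530) = -321/170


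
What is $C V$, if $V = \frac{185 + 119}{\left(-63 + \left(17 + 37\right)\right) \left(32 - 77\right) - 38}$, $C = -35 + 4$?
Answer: $- \frac{9424}{367} \approx -25.678$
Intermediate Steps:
$C = -31$
$V = \frac{304}{367}$ ($V = \frac{304}{\left(-63 + 54\right) \left(-45\right) - 38} = \frac{304}{\left(-9\right) \left(-45\right) - 38} = \frac{304}{405 - 38} = \frac{304}{367} \approx 0.82834$)
$C V = \left(-31\right) \frac{304}{367} = - \frac{9424}{367}$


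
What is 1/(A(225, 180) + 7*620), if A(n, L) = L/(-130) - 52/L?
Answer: 585/2537921 ≈ 0.00023050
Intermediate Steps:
A(n, L) = -52/L - L/130 (A(n, L) = L*(-1/130) - 52/L = -L/130 - 52/L = -52/L - L/130)
1/(A(225, 180) + 7*620) = 1/((-52/180 - 1/130*180) + 7*620) = 1/((-52*1/180 - 18/13) + 4340) = 1/((-13/45 - 18/13) + 4340) = 1/(-979/585 + 4340) = 1/(2537921/585) = 585/2537921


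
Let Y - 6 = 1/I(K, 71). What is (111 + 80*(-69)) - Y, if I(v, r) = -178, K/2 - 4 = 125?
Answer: -963869/178 ≈ -5415.0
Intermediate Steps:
K = 258 (K = 8 + 2*125 = 8 + 250 = 258)
Y = 1067/178 (Y = 6 + 1/(-178) = 6 - 1/178 = 1067/178 ≈ 5.9944)
(111 + 80*(-69)) - Y = (111 + 80*(-69)) - 1*1067/178 = (111 - 5520) - 1067/178 = -5409 - 1067/178 = -963869/178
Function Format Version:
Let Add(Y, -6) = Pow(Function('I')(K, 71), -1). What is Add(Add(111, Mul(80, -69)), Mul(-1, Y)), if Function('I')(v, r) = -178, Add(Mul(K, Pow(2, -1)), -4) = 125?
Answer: Rational(-963869, 178) ≈ -5415.0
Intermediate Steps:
K = 258 (K = Add(8, Mul(2, 125)) = Add(8, 250) = 258)
Y = Rational(1067, 178) (Y = Add(6, Pow(-178, -1)) = Add(6, Rational(-1, 178)) = Rational(1067, 178) ≈ 5.9944)
Add(Add(111, Mul(80, -69)), Mul(-1, Y)) = Add(Add(111, Mul(80, -69)), Mul(-1, Rational(1067, 178))) = Add(Add(111, -5520), Rational(-1067, 178)) = Add(-5409, Rational(-1067, 178)) = Rational(-963869, 178)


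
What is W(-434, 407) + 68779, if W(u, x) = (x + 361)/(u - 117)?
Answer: 37896461/551 ≈ 68778.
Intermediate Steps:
W(u, x) = (361 + x)/(-117 + u)
W(-434, 407) + 68779 = (361 + 407)/(-117 - 434) + 68779 = 768/(-551) + 68779 = -1/551*768 + 68779 = -768/551 + 68779 = 37896461/551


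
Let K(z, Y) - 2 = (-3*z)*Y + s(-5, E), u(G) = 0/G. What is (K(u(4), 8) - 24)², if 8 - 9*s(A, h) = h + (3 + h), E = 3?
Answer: 39601/81 ≈ 488.90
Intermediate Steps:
s(A, h) = 5/9 - 2*h/9 (s(A, h) = 8/9 - (h + (3 + h))/9 = 8/9 - (3 + 2*h)/9 = 8/9 + (-⅓ - 2*h/9) = 5/9 - 2*h/9)
u(G) = 0
K(z, Y) = 17/9 - 3*Y*z (K(z, Y) = 2 + ((-3*z)*Y + (5/9 - 2/9*3)) = 2 + (-3*Y*z + (5/9 - ⅔)) = 2 + (-3*Y*z - ⅑) = 2 + (-⅑ - 3*Y*z) = 17/9 - 3*Y*z)
(K(u(4), 8) - 24)² = ((17/9 - 3*8*0) - 24)² = ((17/9 + 0) - 24)² = (17/9 - 24)² = (-199/9)² = 39601/81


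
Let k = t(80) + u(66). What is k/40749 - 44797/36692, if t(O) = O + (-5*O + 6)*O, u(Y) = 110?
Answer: -2974993313/1495162308 ≈ -1.9897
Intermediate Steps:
t(O) = O + O*(6 - 5*O) (t(O) = O + (6 - 5*O)*O = O + O*(6 - 5*O))
k = -31330 (k = 80*(7 - 5*80) + 110 = 80*(7 - 400) + 110 = 80*(-393) + 110 = -31440 + 110 = -31330)
k/40749 - 44797/36692 = -31330/40749 - 44797/36692 = -2974993313/1495162308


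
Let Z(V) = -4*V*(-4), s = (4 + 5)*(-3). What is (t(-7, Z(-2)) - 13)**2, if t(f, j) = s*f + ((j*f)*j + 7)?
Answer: 48790225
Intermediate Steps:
s = -27 (s = 9*(-3) = -27)
Z(V) = 16*V
t(f, j) = 7 - 27*f + f*j**2 (t(f, j) = -27*f + ((j*f)*j + 7) = -27*f + ((f*j)*j + 7) = -27*f + (f*j**2 + 7) = -27*f + (7 + f*j**2) = 7 - 27*f + f*j**2)
(t(-7, Z(-2)) - 13)**2 = ((7 - 27*(-7) - 7*(16*(-2))**2) - 13)**2 = ((7 + 189 - 7*(-32)**2) - 13)**2 = ((7 + 189 - 7*1024) - 13)**2 = ((7 + 189 - 7168) - 13)**2 = (-6972 - 13)**2 = (-6985)**2 = 48790225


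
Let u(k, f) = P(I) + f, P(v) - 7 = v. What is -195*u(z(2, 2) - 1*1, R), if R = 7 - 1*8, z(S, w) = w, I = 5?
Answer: -2145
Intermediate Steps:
P(v) = 7 + v
R = -1 (R = 7 - 8 = -1)
u(k, f) = 12 + f (u(k, f) = (7 + 5) + f = 12 + f)
-195*u(z(2, 2) - 1*1, R) = -195*(12 - 1) = -195*11 = -2145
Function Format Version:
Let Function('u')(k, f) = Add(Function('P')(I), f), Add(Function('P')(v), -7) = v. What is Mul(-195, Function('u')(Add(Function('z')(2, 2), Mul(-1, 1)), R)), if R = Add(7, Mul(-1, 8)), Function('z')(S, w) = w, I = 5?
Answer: -2145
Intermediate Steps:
Function('P')(v) = Add(7, v)
R = -1 (R = Add(7, -8) = -1)
Function('u')(k, f) = Add(12, f) (Function('u')(k, f) = Add(Add(7, 5), f) = Add(12, f))
Mul(-195, Function('u')(Add(Function('z')(2, 2), Mul(-1, 1)), R)) = Mul(-195, Add(12, -1)) = Mul(-195, 11) = -2145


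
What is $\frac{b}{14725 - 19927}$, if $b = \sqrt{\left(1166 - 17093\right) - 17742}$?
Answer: $- \frac{i \sqrt{3741}}{1734} \approx - 0.035273 i$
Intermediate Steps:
$b = 3 i \sqrt{3741}$ ($b = \sqrt{\left(1166 - 17093\right) - 17742} = \sqrt{-15927 - 17742} = \sqrt{-33669} = 3 i \sqrt{3741} \approx 183.49 i$)
$\frac{b}{14725 - 19927} = \frac{3 i \sqrt{3741}}{14725 - 19927} = \frac{3 i \sqrt{3741}}{-5202} = 3 i \sqrt{3741} \left(- \frac{1}{5202}\right) = - \frac{i \sqrt{3741}}{1734}$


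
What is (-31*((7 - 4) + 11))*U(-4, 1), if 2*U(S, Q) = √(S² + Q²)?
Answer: -217*√17 ≈ -894.71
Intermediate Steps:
U(S, Q) = √(Q² + S²)/2 (U(S, Q) = √(S² + Q²)/2 = √(Q² + S²)/2)
(-31*((7 - 4) + 11))*U(-4, 1) = (-31*((7 - 4) + 11))*(√(1² + (-4)²)/2) = (-31*(3 + 11))*(√(1 + 16)/2) = (-31*14)*(√17/2) = -217*√17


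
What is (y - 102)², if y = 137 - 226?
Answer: 36481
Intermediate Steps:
y = -89
(y - 102)² = (-89 - 102)² = (-191)² = 36481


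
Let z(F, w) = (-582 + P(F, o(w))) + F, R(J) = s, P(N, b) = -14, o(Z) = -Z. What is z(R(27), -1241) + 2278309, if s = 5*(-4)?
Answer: 2277693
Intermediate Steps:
s = -20
R(J) = -20
z(F, w) = -596 + F (z(F, w) = (-582 - 14) + F = -596 + F)
z(R(27), -1241) + 2278309 = (-596 - 20) + 2278309 = -616 + 2278309 = 2277693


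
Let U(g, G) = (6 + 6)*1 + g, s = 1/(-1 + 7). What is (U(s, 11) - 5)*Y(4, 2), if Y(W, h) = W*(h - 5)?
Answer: -86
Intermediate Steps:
s = ⅙ (s = 1/6 = ⅙ ≈ 0.16667)
U(g, G) = 12 + g (U(g, G) = 12*1 + g = 12 + g)
Y(W, h) = W*(-5 + h)
(U(s, 11) - 5)*Y(4, 2) = ((12 + ⅙) - 5)*(4*(-5 + 2)) = (73/6 - 5)*(4*(-3)) = (43/6)*(-12) = -86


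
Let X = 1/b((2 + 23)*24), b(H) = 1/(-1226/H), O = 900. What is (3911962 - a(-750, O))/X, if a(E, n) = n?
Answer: -1173318600/613 ≈ -1.9141e+6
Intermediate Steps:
b(H) = -H/1226
X = -613/300 (X = 1/(-(2 + 23)*24/1226) = 1/(-25*24/1226) = 1/(-1/1226*600) = 1/(-300/613) = -613/300 ≈ -2.0433)
(3911962 - a(-750, O))/X = (3911962 - 1*900)/(-613/300) = (3911962 - 900)*(-300/613) = 3911062*(-300/613) = -1173318600/613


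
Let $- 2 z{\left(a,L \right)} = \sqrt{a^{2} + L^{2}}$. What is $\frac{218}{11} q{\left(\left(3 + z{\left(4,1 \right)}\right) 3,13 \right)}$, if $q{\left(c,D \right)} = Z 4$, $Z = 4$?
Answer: $\frac{3488}{11} \approx 317.09$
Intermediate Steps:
$z{\left(a,L \right)} = - \frac{\sqrt{L^{2} + a^{2}}}{2}$ ($z{\left(a,L \right)} = - \frac{\sqrt{a^{2} + L^{2}}}{2} = - \frac{\sqrt{L^{2} + a^{2}}}{2}$)
$q{\left(c,D \right)} = 16$ ($q{\left(c,D \right)} = 4 \cdot 4 = 16$)
$\frac{218}{11} q{\left(\left(3 + z{\left(4,1 \right)}\right) 3,13 \right)} = \frac{218}{11} \cdot 16 = \frac{3488}{11}$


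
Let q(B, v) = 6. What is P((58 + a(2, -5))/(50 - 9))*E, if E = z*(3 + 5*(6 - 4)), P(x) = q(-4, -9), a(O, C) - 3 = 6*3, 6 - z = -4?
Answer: 780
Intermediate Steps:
z = 10 (z = 6 - 1*(-4) = 6 + 4 = 10)
a(O, C) = 21 (a(O, C) = 3 + 6*3 = 3 + 18 = 21)
P(x) = 6
E = 130 (E = 10*(3 + 5*(6 - 4)) = 10*(3 + 5*2) = 10*(3 + 10) = 10*13 = 130)
P((58 + a(2, -5))/(50 - 9))*E = 6*130 = 780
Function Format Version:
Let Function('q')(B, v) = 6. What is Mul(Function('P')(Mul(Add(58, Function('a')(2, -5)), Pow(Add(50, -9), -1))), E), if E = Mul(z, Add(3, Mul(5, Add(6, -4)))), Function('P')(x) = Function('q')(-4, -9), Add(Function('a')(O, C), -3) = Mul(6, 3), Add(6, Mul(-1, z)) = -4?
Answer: 780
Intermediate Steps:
z = 10 (z = Add(6, Mul(-1, -4)) = Add(6, 4) = 10)
Function('a')(O, C) = 21 (Function('a')(O, C) = Add(3, Mul(6, 3)) = Add(3, 18) = 21)
Function('P')(x) = 6
E = 130 (E = Mul(10, Add(3, Mul(5, Add(6, -4)))) = Mul(10, Add(3, Mul(5, 2))) = Mul(10, Add(3, 10)) = Mul(10, 13) = 130)
Mul(Function('P')(Mul(Add(58, Function('a')(2, -5)), Pow(Add(50, -9), -1))), E) = Mul(6, 130) = 780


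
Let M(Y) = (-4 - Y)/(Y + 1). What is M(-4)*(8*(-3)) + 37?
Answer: 37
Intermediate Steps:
M(Y) = (-4 - Y)/(1 + Y)
M(-4)*(8*(-3)) + 37 = ((-4 - 1*(-4))/(1 - 4))*(8*(-3)) + 37 = ((-4 + 4)/(-3))*(-24) + 37 = -⅓*0*(-24) + 37 = 0*(-24) + 37 = 0 + 37 = 37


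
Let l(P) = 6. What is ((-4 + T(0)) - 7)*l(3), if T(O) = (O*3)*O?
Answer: -66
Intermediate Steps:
T(O) = 3*O² (T(O) = (3*O)*O = 3*O²)
((-4 + T(0)) - 7)*l(3) = ((-4 + 3*0²) - 7)*6 = ((-4 + 3*0) - 7)*6 = ((-4 + 0) - 7)*6 = (-4 - 7)*6 = -11*6 = -66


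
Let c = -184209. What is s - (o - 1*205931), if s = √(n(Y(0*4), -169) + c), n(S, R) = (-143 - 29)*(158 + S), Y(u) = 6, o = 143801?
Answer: 62130 + I*√212417 ≈ 62130.0 + 460.89*I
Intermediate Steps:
n(S, R) = -27176 - 172*S (n(S, R) = -172*(158 + S) = -27176 - 172*S)
s = I*√212417 (s = √((-27176 - 172*6) - 184209) = √((-27176 - 1032) - 184209) = √(-28208 - 184209) = √(-212417) = I*√212417 ≈ 460.89*I)
s - (o - 1*205931) = I*√212417 - (143801 - 1*205931) = I*√212417 - (143801 - 205931) = I*√212417 - 1*(-62130) = I*√212417 + 62130 = 62130 + I*√212417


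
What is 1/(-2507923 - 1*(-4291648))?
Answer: 1/1783725 ≈ 5.6062e-7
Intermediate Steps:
1/(-2507923 - 1*(-4291648)) = 1/(-2507923 + 4291648) = 1/1783725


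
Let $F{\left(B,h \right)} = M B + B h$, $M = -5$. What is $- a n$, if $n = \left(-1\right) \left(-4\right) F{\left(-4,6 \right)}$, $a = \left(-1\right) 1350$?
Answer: $-21600$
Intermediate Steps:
$F{\left(B,h \right)} = - 5 B + B h$
$a = -1350$
$n = -16$ ($n = \left(-1\right) \left(-4\right) \left(- 4 \left(-5 + 6\right)\right) = 4 \left(\left(-4\right) 1\right) = 4 \left(-4\right) = -16$)
$- a n = \left(-1\right) \left(-1350\right) \left(-16\right) = 1350 \left(-16\right) = -21600$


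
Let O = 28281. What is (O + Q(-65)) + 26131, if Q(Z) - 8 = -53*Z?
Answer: 57865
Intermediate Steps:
Q(Z) = 8 - 53*Z
(O + Q(-65)) + 26131 = (28281 + (8 - 53*(-65))) + 26131 = (28281 + (8 + 3445)) + 26131 = (28281 + 3453) + 26131 = 31734 + 26131 = 57865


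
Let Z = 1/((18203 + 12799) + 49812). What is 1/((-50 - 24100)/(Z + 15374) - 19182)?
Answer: -1242434437/23834329028634 ≈ -5.2128e-5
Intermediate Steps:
Z = 1/80814 (Z = 1/(31002 + 49812) = 1/80814 ≈ 1.2374e-5)
1/((-50 - 24100)/(Z + 15374) - 19182) = 1/((-50 - 24100)/(1/80814 + 15374) - 19182) = 1/(-24150/1242434437/80814 - 19182) = 1/(-24150*80814/1242434437 - 19182) = 1/(-1951658100/1242434437 - 19182) = 1/(-23834329028634/1242434437) = -1242434437/23834329028634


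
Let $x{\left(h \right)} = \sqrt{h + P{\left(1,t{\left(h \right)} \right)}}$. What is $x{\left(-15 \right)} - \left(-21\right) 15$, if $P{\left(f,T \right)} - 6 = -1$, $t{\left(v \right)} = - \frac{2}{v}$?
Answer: $315 + i \sqrt{10} \approx 315.0 + 3.1623 i$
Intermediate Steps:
$P{\left(f,T \right)} = 5$ ($P{\left(f,T \right)} = 6 - 1 = 5$)
$x{\left(h \right)} = \sqrt{5 + h}$ ($x{\left(h \right)} = \sqrt{h + 5} = \sqrt{5 + h}$)
$x{\left(-15 \right)} - \left(-21\right) 15 = \sqrt{5 - 15} - \left(-21\right) 15 = \sqrt{-10} - -315 = i \sqrt{10} + 315 = 315 + i \sqrt{10}$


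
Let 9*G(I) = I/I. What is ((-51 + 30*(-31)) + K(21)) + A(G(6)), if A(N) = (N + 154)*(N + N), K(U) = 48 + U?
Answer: -71098/81 ≈ -877.75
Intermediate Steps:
G(I) = 1/9 (G(I) = (I/I)/9 = (1/9)*1 = 1/9)
A(N) = 2*N*(154 + N) (A(N) = (154 + N)*(2*N) = 2*N*(154 + N))
((-51 + 30*(-31)) + K(21)) + A(G(6)) = ((-51 + 30*(-31)) + (48 + 21)) + 2*(1/9)*(154 + 1/9) = ((-51 - 930) + 69) + 2*(1/9)*(1387/9) = (-981 + 69) + 2774/81 = -912 + 2774/81 = -71098/81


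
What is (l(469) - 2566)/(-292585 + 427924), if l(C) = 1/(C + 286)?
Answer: -1937329/102180945 ≈ -0.018960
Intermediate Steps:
l(C) = 1/(286 + C)
(l(469) - 2566)/(-292585 + 427924) = (1/(286 + 469) - 2566)/(-292585 + 427924) = (1/755 - 2566)/135339 = (1/755 - 2566)*(1/135339) = -1937329/755*1/135339 = -1937329/102180945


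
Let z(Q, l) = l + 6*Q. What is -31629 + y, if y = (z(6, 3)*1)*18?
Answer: -30927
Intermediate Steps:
y = 702 (y = ((3 + 6*6)*1)*18 = ((3 + 36)*1)*18 = (39*1)*18 = 39*18 = 702)
-31629 + y = -31629 + 702 = -30927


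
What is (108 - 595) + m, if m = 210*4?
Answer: 353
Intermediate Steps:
m = 840
(108 - 595) + m = (108 - 595) + 840 = -487 + 840 = 353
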